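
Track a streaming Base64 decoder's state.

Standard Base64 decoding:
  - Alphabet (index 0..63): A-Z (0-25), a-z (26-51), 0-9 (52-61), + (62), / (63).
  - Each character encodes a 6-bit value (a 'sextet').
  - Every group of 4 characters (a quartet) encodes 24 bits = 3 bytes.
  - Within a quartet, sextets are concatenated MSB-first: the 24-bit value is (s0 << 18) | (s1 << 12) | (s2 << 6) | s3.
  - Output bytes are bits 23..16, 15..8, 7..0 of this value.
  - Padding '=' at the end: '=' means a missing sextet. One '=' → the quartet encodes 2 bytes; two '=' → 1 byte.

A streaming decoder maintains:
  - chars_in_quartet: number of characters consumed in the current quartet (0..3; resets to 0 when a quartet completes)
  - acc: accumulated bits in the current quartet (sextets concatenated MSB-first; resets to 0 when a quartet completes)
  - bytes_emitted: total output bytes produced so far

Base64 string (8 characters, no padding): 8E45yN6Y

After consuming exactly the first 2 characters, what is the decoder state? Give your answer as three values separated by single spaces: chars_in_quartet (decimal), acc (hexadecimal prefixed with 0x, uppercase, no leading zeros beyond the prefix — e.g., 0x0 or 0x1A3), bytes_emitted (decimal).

After char 0 ('8'=60): chars_in_quartet=1 acc=0x3C bytes_emitted=0
After char 1 ('E'=4): chars_in_quartet=2 acc=0xF04 bytes_emitted=0

Answer: 2 0xF04 0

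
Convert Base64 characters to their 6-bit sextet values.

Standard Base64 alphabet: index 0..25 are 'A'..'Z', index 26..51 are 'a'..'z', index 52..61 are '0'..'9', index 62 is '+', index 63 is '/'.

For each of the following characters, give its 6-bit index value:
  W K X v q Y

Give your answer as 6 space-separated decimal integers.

'W': A..Z range, ord('W') − ord('A') = 22
'K': A..Z range, ord('K') − ord('A') = 10
'X': A..Z range, ord('X') − ord('A') = 23
'v': a..z range, 26 + ord('v') − ord('a') = 47
'q': a..z range, 26 + ord('q') − ord('a') = 42
'Y': A..Z range, ord('Y') − ord('A') = 24

Answer: 22 10 23 47 42 24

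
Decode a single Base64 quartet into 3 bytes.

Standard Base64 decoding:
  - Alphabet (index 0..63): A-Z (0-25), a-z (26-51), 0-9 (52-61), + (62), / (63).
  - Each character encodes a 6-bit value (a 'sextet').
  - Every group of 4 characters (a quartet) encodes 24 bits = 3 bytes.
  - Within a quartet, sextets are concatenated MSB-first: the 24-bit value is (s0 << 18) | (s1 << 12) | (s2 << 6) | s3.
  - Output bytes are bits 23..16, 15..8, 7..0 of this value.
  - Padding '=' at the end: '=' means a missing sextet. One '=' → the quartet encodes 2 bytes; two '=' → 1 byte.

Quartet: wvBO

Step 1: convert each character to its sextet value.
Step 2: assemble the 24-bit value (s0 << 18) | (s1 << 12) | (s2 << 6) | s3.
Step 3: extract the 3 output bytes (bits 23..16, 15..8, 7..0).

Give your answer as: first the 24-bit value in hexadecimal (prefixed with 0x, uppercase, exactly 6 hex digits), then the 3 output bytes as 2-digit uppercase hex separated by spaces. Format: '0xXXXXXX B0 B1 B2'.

Answer: 0xC2F04E C2 F0 4E

Derivation:
Sextets: w=48, v=47, B=1, O=14
24-bit: (48<<18) | (47<<12) | (1<<6) | 14
      = 0xC00000 | 0x02F000 | 0x000040 | 0x00000E
      = 0xC2F04E
Bytes: (v>>16)&0xFF=C2, (v>>8)&0xFF=F0, v&0xFF=4E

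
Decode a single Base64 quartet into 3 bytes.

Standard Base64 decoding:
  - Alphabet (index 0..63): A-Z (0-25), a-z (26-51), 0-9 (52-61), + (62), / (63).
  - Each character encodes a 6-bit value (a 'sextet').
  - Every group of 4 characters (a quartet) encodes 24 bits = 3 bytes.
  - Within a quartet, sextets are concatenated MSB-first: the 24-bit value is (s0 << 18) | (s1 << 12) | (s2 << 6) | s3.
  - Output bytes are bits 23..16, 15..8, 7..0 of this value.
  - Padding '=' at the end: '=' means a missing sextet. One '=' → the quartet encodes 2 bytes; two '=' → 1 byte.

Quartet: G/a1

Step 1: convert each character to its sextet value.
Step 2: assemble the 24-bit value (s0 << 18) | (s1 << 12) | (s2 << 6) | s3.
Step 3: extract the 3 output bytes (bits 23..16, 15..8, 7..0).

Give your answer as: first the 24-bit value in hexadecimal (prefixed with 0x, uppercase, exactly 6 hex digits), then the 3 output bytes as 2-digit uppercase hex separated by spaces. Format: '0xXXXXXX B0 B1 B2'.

Sextets: G=6, /=63, a=26, 1=53
24-bit: (6<<18) | (63<<12) | (26<<6) | 53
      = 0x180000 | 0x03F000 | 0x000680 | 0x000035
      = 0x1BF6B5
Bytes: (v>>16)&0xFF=1B, (v>>8)&0xFF=F6, v&0xFF=B5

Answer: 0x1BF6B5 1B F6 B5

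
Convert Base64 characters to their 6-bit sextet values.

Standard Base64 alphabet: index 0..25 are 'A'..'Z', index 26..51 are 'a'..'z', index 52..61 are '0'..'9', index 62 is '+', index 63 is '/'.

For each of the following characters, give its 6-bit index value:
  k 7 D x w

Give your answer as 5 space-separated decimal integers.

Answer: 36 59 3 49 48

Derivation:
'k': a..z range, 26 + ord('k') − ord('a') = 36
'7': 0..9 range, 52 + ord('7') − ord('0') = 59
'D': A..Z range, ord('D') − ord('A') = 3
'x': a..z range, 26 + ord('x') − ord('a') = 49
'w': a..z range, 26 + ord('w') − ord('a') = 48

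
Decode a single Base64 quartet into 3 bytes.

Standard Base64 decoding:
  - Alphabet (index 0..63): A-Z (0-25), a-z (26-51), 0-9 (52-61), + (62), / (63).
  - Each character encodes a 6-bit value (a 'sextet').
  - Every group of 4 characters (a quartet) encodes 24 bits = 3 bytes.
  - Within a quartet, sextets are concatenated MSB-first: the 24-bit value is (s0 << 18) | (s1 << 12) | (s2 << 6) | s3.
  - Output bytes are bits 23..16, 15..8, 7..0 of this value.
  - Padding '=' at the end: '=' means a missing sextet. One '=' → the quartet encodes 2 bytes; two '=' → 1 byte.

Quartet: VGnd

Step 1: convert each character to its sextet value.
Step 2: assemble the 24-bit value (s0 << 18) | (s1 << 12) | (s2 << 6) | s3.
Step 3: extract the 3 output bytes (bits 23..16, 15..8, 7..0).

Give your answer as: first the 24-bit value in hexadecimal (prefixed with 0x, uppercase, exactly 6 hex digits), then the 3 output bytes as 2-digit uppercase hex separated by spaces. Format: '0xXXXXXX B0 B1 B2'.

Answer: 0x5469DD 54 69 DD

Derivation:
Sextets: V=21, G=6, n=39, d=29
24-bit: (21<<18) | (6<<12) | (39<<6) | 29
      = 0x540000 | 0x006000 | 0x0009C0 | 0x00001D
      = 0x5469DD
Bytes: (v>>16)&0xFF=54, (v>>8)&0xFF=69, v&0xFF=DD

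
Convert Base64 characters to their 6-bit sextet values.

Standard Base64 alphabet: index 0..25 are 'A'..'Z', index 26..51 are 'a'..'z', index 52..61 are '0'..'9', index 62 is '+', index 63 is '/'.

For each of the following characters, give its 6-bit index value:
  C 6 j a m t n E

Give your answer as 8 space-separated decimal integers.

'C': A..Z range, ord('C') − ord('A') = 2
'6': 0..9 range, 52 + ord('6') − ord('0') = 58
'j': a..z range, 26 + ord('j') − ord('a') = 35
'a': a..z range, 26 + ord('a') − ord('a') = 26
'm': a..z range, 26 + ord('m') − ord('a') = 38
't': a..z range, 26 + ord('t') − ord('a') = 45
'n': a..z range, 26 + ord('n') − ord('a') = 39
'E': A..Z range, ord('E') − ord('A') = 4

Answer: 2 58 35 26 38 45 39 4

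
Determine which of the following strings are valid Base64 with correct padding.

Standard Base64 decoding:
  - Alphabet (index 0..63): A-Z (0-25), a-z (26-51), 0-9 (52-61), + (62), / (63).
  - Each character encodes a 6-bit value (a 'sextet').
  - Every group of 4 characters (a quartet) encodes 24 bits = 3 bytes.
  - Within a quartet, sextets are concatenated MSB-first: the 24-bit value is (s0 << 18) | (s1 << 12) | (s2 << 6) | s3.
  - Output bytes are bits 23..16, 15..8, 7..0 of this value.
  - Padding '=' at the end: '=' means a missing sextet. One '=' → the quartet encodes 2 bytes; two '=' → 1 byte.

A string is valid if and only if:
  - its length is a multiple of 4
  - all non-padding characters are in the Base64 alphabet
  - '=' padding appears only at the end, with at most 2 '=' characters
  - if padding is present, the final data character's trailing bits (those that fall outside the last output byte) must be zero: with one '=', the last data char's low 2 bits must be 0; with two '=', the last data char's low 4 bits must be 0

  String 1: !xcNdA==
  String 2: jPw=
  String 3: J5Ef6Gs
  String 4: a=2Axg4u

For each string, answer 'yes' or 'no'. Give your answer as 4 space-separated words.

Answer: no yes no no

Derivation:
String 1: '!xcNdA==' → invalid (bad char(s): ['!'])
String 2: 'jPw=' → valid
String 3: 'J5Ef6Gs' → invalid (len=7 not mult of 4)
String 4: 'a=2Axg4u' → invalid (bad char(s): ['=']; '=' in middle)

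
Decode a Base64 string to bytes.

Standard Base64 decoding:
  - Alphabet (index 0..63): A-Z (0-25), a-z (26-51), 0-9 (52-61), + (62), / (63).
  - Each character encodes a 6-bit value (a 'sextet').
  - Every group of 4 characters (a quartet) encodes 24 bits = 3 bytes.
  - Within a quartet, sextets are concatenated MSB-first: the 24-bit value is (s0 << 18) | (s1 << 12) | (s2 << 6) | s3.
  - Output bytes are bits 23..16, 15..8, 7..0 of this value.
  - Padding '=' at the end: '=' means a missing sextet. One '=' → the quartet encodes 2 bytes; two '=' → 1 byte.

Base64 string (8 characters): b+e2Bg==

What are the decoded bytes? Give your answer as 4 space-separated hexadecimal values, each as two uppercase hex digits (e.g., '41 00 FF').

After char 0 ('b'=27): chars_in_quartet=1 acc=0x1B bytes_emitted=0
After char 1 ('+'=62): chars_in_quartet=2 acc=0x6FE bytes_emitted=0
After char 2 ('e'=30): chars_in_quartet=3 acc=0x1BF9E bytes_emitted=0
After char 3 ('2'=54): chars_in_quartet=4 acc=0x6FE7B6 -> emit 6F E7 B6, reset; bytes_emitted=3
After char 4 ('B'=1): chars_in_quartet=1 acc=0x1 bytes_emitted=3
After char 5 ('g'=32): chars_in_quartet=2 acc=0x60 bytes_emitted=3
Padding '==': partial quartet acc=0x60 -> emit 06; bytes_emitted=4

Answer: 6F E7 B6 06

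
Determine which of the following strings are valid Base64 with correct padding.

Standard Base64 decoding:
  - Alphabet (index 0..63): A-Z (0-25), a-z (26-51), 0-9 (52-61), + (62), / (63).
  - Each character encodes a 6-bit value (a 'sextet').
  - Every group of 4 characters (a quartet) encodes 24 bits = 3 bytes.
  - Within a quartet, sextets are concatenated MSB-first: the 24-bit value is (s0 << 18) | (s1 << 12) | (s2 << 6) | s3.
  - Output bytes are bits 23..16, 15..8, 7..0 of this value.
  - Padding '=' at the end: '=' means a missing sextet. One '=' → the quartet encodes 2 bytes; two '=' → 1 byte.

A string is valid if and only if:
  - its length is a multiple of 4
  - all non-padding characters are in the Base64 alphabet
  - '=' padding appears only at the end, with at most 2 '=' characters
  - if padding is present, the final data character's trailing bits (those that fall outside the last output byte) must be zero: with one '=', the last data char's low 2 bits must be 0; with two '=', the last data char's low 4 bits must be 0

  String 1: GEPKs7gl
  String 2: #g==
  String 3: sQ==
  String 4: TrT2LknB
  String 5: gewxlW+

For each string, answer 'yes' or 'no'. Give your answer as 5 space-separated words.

Answer: yes no yes yes no

Derivation:
String 1: 'GEPKs7gl' → valid
String 2: '#g==' → invalid (bad char(s): ['#'])
String 3: 'sQ==' → valid
String 4: 'TrT2LknB' → valid
String 5: 'gewxlW+' → invalid (len=7 not mult of 4)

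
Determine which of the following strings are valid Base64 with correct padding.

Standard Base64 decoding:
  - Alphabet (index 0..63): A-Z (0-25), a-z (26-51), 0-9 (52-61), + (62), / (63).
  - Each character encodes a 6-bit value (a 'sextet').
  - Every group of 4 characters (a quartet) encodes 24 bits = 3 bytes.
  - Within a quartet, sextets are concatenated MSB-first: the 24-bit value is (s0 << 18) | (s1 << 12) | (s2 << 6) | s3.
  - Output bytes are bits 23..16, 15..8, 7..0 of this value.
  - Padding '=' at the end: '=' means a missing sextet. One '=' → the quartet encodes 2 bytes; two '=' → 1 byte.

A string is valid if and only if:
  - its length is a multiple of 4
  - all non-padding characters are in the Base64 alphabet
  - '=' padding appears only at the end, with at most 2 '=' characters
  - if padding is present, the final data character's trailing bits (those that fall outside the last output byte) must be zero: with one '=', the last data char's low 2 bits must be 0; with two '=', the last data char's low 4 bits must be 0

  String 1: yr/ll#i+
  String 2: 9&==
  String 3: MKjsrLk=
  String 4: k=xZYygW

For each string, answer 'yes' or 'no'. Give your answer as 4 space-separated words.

String 1: 'yr/ll#i+' → invalid (bad char(s): ['#'])
String 2: '9&==' → invalid (bad char(s): ['&'])
String 3: 'MKjsrLk=' → valid
String 4: 'k=xZYygW' → invalid (bad char(s): ['=']; '=' in middle)

Answer: no no yes no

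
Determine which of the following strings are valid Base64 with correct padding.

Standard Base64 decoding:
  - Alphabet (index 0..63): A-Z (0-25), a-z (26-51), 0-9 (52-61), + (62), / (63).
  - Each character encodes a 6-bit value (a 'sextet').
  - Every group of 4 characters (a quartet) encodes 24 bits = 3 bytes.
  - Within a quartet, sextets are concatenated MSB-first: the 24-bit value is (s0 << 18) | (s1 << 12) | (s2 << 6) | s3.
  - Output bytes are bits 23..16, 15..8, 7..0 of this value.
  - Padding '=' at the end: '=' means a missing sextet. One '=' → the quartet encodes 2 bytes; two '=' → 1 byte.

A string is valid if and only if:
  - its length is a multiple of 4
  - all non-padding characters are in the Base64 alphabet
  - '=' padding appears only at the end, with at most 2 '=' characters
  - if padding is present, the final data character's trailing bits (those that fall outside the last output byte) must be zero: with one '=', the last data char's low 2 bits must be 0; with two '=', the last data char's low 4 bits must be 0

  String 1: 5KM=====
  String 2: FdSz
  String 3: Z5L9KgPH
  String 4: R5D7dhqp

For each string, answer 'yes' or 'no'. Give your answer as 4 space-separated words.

String 1: '5KM=====' → invalid (5 pad chars (max 2))
String 2: 'FdSz' → valid
String 3: 'Z5L9KgPH' → valid
String 4: 'R5D7dhqp' → valid

Answer: no yes yes yes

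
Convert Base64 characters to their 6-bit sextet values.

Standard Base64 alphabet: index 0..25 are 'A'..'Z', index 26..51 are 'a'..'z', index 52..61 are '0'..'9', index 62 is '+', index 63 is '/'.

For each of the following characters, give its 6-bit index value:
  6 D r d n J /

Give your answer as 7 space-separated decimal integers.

Answer: 58 3 43 29 39 9 63

Derivation:
'6': 0..9 range, 52 + ord('6') − ord('0') = 58
'D': A..Z range, ord('D') − ord('A') = 3
'r': a..z range, 26 + ord('r') − ord('a') = 43
'd': a..z range, 26 + ord('d') − ord('a') = 29
'n': a..z range, 26 + ord('n') − ord('a') = 39
'J': A..Z range, ord('J') − ord('A') = 9
'/': index 63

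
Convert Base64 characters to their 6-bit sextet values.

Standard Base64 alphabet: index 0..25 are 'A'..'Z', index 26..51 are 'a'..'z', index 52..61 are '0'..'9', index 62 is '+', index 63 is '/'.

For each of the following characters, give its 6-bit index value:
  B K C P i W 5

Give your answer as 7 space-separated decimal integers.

Answer: 1 10 2 15 34 22 57

Derivation:
'B': A..Z range, ord('B') − ord('A') = 1
'K': A..Z range, ord('K') − ord('A') = 10
'C': A..Z range, ord('C') − ord('A') = 2
'P': A..Z range, ord('P') − ord('A') = 15
'i': a..z range, 26 + ord('i') − ord('a') = 34
'W': A..Z range, ord('W') − ord('A') = 22
'5': 0..9 range, 52 + ord('5') − ord('0') = 57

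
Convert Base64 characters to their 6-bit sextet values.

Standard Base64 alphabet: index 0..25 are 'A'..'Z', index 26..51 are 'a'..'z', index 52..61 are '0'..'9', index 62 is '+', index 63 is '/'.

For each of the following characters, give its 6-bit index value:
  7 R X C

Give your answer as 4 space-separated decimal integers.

Answer: 59 17 23 2

Derivation:
'7': 0..9 range, 52 + ord('7') − ord('0') = 59
'R': A..Z range, ord('R') − ord('A') = 17
'X': A..Z range, ord('X') − ord('A') = 23
'C': A..Z range, ord('C') − ord('A') = 2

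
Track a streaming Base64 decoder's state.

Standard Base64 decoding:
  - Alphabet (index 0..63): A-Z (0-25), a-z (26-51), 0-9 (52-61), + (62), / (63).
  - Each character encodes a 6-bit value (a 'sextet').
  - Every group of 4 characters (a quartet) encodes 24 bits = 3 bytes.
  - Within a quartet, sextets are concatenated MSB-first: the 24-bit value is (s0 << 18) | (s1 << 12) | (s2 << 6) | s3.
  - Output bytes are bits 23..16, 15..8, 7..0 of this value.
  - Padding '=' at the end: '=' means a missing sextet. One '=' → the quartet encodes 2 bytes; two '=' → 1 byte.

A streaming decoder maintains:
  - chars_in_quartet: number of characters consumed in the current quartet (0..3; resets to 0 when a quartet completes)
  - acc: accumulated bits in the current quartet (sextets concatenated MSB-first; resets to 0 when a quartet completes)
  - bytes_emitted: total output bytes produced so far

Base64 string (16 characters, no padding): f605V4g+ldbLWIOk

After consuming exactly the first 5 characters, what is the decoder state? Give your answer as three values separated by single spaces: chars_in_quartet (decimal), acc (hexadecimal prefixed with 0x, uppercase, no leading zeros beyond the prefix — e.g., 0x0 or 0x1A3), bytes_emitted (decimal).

After char 0 ('f'=31): chars_in_quartet=1 acc=0x1F bytes_emitted=0
After char 1 ('6'=58): chars_in_quartet=2 acc=0x7FA bytes_emitted=0
After char 2 ('0'=52): chars_in_quartet=3 acc=0x1FEB4 bytes_emitted=0
After char 3 ('5'=57): chars_in_quartet=4 acc=0x7FAD39 -> emit 7F AD 39, reset; bytes_emitted=3
After char 4 ('V'=21): chars_in_quartet=1 acc=0x15 bytes_emitted=3

Answer: 1 0x15 3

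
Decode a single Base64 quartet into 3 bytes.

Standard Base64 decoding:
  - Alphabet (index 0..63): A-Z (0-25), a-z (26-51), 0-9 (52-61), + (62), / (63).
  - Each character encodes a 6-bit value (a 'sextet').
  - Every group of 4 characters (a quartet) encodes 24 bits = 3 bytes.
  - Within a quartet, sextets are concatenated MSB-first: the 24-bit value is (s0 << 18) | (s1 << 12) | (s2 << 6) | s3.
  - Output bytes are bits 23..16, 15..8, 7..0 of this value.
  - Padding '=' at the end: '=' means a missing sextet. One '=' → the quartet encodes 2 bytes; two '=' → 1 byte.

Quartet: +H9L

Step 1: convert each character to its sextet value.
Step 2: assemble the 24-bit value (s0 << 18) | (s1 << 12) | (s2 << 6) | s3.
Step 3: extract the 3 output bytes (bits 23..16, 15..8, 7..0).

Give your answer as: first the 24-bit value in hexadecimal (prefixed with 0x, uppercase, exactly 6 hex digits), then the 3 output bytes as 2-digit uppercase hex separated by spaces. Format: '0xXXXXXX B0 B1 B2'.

Answer: 0xF87F4B F8 7F 4B

Derivation:
Sextets: +=62, H=7, 9=61, L=11
24-bit: (62<<18) | (7<<12) | (61<<6) | 11
      = 0xF80000 | 0x007000 | 0x000F40 | 0x00000B
      = 0xF87F4B
Bytes: (v>>16)&0xFF=F8, (v>>8)&0xFF=7F, v&0xFF=4B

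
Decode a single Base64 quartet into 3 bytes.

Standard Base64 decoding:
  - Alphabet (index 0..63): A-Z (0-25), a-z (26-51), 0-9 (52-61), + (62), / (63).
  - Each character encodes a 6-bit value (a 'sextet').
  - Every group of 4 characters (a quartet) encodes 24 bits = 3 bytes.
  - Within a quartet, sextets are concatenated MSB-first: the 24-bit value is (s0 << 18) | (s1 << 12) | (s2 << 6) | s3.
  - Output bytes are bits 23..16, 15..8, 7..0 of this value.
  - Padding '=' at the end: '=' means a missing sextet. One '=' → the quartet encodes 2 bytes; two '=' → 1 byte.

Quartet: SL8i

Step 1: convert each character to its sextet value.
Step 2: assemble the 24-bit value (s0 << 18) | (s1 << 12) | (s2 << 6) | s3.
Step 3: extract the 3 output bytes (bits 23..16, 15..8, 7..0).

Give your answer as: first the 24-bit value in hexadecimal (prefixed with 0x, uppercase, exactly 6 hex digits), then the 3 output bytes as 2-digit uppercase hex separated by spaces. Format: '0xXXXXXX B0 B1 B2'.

Sextets: S=18, L=11, 8=60, i=34
24-bit: (18<<18) | (11<<12) | (60<<6) | 34
      = 0x480000 | 0x00B000 | 0x000F00 | 0x000022
      = 0x48BF22
Bytes: (v>>16)&0xFF=48, (v>>8)&0xFF=BF, v&0xFF=22

Answer: 0x48BF22 48 BF 22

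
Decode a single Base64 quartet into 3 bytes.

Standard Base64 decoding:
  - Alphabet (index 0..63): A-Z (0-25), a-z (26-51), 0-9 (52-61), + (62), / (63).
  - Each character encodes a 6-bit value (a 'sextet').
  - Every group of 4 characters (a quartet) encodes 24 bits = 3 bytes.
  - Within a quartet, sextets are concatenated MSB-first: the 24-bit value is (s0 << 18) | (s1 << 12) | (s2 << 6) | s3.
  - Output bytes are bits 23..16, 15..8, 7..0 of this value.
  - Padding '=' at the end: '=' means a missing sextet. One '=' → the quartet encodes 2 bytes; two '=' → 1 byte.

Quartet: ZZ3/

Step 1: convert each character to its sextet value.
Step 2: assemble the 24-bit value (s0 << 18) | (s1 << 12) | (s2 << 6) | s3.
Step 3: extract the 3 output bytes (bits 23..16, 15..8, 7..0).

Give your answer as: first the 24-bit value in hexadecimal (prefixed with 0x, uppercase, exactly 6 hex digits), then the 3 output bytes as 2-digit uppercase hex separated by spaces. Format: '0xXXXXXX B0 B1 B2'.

Sextets: Z=25, Z=25, 3=55, /=63
24-bit: (25<<18) | (25<<12) | (55<<6) | 63
      = 0x640000 | 0x019000 | 0x000DC0 | 0x00003F
      = 0x659DFF
Bytes: (v>>16)&0xFF=65, (v>>8)&0xFF=9D, v&0xFF=FF

Answer: 0x659DFF 65 9D FF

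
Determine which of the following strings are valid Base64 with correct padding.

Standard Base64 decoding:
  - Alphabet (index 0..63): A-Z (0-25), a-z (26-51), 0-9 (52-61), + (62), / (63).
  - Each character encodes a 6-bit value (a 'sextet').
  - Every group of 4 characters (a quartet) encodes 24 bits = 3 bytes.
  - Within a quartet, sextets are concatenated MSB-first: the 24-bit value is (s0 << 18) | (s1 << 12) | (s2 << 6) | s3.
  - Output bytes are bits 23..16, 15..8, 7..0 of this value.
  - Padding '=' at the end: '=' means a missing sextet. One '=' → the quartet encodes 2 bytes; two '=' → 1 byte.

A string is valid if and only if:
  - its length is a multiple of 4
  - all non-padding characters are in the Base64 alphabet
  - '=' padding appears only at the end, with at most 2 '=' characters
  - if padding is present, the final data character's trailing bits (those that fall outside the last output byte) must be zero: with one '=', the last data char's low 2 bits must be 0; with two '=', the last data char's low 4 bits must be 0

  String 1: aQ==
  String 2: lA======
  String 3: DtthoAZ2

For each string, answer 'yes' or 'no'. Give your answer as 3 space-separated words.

String 1: 'aQ==' → valid
String 2: 'lA======' → invalid (6 pad chars (max 2))
String 3: 'DtthoAZ2' → valid

Answer: yes no yes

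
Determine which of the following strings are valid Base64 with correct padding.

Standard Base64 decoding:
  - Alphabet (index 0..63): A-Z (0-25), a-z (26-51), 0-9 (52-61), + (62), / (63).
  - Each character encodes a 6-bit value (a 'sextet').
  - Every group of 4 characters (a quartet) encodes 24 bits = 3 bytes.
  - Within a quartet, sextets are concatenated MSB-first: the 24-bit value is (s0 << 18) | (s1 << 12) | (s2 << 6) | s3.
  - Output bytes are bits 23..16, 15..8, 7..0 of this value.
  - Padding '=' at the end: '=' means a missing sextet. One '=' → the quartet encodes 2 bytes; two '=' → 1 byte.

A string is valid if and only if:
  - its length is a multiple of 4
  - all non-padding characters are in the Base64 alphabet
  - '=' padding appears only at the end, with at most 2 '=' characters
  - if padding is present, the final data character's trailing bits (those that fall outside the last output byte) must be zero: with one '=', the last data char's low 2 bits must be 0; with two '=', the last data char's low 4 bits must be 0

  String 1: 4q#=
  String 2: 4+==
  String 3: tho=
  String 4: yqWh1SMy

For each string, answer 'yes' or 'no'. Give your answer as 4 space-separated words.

String 1: '4q#=' → invalid (bad char(s): ['#'])
String 2: '4+==' → invalid (bad trailing bits)
String 3: 'tho=' → valid
String 4: 'yqWh1SMy' → valid

Answer: no no yes yes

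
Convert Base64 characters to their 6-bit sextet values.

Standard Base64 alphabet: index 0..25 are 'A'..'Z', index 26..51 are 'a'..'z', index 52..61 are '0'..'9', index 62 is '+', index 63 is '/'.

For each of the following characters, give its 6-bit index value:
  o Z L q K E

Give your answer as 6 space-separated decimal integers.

Answer: 40 25 11 42 10 4

Derivation:
'o': a..z range, 26 + ord('o') − ord('a') = 40
'Z': A..Z range, ord('Z') − ord('A') = 25
'L': A..Z range, ord('L') − ord('A') = 11
'q': a..z range, 26 + ord('q') − ord('a') = 42
'K': A..Z range, ord('K') − ord('A') = 10
'E': A..Z range, ord('E') − ord('A') = 4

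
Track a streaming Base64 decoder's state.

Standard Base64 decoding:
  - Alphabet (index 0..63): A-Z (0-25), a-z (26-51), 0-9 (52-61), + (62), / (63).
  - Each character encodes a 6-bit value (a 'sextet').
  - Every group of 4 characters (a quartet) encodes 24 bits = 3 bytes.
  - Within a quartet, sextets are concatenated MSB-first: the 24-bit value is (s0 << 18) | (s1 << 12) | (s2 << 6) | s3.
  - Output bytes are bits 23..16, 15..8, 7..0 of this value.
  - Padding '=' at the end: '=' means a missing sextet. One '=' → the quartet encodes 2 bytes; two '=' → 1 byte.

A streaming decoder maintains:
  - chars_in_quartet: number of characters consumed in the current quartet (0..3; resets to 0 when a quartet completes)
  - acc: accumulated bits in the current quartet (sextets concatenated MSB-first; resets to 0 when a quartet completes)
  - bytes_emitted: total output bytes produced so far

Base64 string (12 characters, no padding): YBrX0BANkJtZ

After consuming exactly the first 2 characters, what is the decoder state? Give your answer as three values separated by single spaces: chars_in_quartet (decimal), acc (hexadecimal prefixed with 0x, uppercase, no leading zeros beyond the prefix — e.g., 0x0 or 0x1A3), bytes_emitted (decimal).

Answer: 2 0x601 0

Derivation:
After char 0 ('Y'=24): chars_in_quartet=1 acc=0x18 bytes_emitted=0
After char 1 ('B'=1): chars_in_quartet=2 acc=0x601 bytes_emitted=0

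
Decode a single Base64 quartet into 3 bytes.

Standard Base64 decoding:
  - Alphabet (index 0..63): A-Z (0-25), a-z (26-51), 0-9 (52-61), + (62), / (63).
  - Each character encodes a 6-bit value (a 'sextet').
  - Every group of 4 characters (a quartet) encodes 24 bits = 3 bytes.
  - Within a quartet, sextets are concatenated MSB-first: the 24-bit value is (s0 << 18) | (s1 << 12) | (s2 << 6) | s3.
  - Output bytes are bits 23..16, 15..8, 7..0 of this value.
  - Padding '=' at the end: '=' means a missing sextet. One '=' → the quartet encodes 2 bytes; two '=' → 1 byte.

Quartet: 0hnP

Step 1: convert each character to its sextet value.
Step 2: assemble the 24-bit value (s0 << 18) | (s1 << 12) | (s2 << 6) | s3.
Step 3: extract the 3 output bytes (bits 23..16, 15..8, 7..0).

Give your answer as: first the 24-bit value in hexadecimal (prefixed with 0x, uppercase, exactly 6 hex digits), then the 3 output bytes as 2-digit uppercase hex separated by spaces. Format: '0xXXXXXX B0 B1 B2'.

Answer: 0xD219CF D2 19 CF

Derivation:
Sextets: 0=52, h=33, n=39, P=15
24-bit: (52<<18) | (33<<12) | (39<<6) | 15
      = 0xD00000 | 0x021000 | 0x0009C0 | 0x00000F
      = 0xD219CF
Bytes: (v>>16)&0xFF=D2, (v>>8)&0xFF=19, v&0xFF=CF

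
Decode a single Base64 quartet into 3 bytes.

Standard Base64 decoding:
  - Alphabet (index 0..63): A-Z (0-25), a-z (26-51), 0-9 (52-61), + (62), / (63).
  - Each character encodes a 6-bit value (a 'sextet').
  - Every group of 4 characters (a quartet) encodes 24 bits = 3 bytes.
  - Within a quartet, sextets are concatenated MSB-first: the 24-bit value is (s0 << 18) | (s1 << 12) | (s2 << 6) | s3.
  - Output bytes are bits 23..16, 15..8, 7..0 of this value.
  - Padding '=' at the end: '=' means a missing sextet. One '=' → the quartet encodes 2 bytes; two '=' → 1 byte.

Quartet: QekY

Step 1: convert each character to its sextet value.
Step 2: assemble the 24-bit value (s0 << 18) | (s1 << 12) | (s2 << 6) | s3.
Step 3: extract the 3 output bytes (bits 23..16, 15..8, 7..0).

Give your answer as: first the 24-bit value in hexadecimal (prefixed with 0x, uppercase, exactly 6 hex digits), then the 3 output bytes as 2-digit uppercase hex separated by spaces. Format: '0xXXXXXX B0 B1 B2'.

Sextets: Q=16, e=30, k=36, Y=24
24-bit: (16<<18) | (30<<12) | (36<<6) | 24
      = 0x400000 | 0x01E000 | 0x000900 | 0x000018
      = 0x41E918
Bytes: (v>>16)&0xFF=41, (v>>8)&0xFF=E9, v&0xFF=18

Answer: 0x41E918 41 E9 18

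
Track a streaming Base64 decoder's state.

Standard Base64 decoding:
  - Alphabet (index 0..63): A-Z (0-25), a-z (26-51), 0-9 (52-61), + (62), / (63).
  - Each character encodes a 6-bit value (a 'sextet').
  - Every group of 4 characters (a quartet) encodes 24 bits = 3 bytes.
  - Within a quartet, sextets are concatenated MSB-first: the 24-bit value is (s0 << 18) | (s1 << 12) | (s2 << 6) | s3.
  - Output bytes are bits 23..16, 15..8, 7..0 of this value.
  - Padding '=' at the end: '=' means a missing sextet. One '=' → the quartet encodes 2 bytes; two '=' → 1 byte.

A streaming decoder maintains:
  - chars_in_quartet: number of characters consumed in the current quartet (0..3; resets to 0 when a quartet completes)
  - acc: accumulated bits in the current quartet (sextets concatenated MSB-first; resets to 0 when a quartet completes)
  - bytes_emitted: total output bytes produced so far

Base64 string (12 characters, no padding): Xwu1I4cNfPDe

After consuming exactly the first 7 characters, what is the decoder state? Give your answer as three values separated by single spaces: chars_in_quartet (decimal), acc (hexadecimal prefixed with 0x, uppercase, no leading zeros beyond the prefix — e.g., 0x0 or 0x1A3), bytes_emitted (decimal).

Answer: 3 0x8E1C 3

Derivation:
After char 0 ('X'=23): chars_in_quartet=1 acc=0x17 bytes_emitted=0
After char 1 ('w'=48): chars_in_quartet=2 acc=0x5F0 bytes_emitted=0
After char 2 ('u'=46): chars_in_quartet=3 acc=0x17C2E bytes_emitted=0
After char 3 ('1'=53): chars_in_quartet=4 acc=0x5F0BB5 -> emit 5F 0B B5, reset; bytes_emitted=3
After char 4 ('I'=8): chars_in_quartet=1 acc=0x8 bytes_emitted=3
After char 5 ('4'=56): chars_in_quartet=2 acc=0x238 bytes_emitted=3
After char 6 ('c'=28): chars_in_quartet=3 acc=0x8E1C bytes_emitted=3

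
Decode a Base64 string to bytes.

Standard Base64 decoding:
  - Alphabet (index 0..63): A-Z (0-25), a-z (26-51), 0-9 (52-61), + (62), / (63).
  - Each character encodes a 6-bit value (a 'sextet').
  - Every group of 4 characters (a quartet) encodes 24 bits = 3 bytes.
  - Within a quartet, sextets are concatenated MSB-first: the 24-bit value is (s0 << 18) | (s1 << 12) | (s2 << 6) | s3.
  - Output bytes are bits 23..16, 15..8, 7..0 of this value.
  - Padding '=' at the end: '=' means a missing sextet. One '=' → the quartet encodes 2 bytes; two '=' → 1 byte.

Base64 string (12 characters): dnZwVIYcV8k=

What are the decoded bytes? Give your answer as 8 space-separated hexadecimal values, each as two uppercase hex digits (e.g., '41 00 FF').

Answer: 76 76 70 54 86 1C 57 C9

Derivation:
After char 0 ('d'=29): chars_in_quartet=1 acc=0x1D bytes_emitted=0
After char 1 ('n'=39): chars_in_quartet=2 acc=0x767 bytes_emitted=0
After char 2 ('Z'=25): chars_in_quartet=3 acc=0x1D9D9 bytes_emitted=0
After char 3 ('w'=48): chars_in_quartet=4 acc=0x767670 -> emit 76 76 70, reset; bytes_emitted=3
After char 4 ('V'=21): chars_in_quartet=1 acc=0x15 bytes_emitted=3
After char 5 ('I'=8): chars_in_quartet=2 acc=0x548 bytes_emitted=3
After char 6 ('Y'=24): chars_in_quartet=3 acc=0x15218 bytes_emitted=3
After char 7 ('c'=28): chars_in_quartet=4 acc=0x54861C -> emit 54 86 1C, reset; bytes_emitted=6
After char 8 ('V'=21): chars_in_quartet=1 acc=0x15 bytes_emitted=6
After char 9 ('8'=60): chars_in_quartet=2 acc=0x57C bytes_emitted=6
After char 10 ('k'=36): chars_in_quartet=3 acc=0x15F24 bytes_emitted=6
Padding '=': partial quartet acc=0x15F24 -> emit 57 C9; bytes_emitted=8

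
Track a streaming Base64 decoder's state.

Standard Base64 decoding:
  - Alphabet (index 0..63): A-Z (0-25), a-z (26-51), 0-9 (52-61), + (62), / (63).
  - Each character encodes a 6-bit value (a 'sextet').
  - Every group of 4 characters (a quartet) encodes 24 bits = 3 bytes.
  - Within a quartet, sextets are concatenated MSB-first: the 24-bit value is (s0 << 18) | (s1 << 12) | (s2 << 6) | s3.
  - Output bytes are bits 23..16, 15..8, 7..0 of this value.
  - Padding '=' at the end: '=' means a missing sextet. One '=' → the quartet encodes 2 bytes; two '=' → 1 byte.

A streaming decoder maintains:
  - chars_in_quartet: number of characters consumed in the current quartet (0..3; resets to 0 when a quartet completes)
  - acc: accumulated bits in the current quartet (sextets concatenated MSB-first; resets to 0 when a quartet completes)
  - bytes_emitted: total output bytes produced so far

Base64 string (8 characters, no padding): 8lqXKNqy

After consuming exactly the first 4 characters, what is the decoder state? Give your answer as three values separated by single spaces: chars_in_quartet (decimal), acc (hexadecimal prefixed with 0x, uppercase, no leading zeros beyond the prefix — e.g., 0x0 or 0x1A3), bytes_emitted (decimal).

After char 0 ('8'=60): chars_in_quartet=1 acc=0x3C bytes_emitted=0
After char 1 ('l'=37): chars_in_quartet=2 acc=0xF25 bytes_emitted=0
After char 2 ('q'=42): chars_in_quartet=3 acc=0x3C96A bytes_emitted=0
After char 3 ('X'=23): chars_in_quartet=4 acc=0xF25A97 -> emit F2 5A 97, reset; bytes_emitted=3

Answer: 0 0x0 3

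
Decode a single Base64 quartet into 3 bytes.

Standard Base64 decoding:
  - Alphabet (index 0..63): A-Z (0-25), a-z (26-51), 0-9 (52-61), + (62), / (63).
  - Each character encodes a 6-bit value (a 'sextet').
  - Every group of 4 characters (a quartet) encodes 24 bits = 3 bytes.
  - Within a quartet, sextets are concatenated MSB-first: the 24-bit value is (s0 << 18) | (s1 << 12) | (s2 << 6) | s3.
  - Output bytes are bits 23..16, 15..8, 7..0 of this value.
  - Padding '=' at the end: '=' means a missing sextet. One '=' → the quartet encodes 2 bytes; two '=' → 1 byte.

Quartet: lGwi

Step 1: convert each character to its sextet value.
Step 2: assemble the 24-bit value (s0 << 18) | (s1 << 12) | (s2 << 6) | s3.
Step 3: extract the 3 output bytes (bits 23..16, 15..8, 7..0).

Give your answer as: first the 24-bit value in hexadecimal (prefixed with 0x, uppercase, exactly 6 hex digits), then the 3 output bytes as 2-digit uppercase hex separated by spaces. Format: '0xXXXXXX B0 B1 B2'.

Answer: 0x946C22 94 6C 22

Derivation:
Sextets: l=37, G=6, w=48, i=34
24-bit: (37<<18) | (6<<12) | (48<<6) | 34
      = 0x940000 | 0x006000 | 0x000C00 | 0x000022
      = 0x946C22
Bytes: (v>>16)&0xFF=94, (v>>8)&0xFF=6C, v&0xFF=22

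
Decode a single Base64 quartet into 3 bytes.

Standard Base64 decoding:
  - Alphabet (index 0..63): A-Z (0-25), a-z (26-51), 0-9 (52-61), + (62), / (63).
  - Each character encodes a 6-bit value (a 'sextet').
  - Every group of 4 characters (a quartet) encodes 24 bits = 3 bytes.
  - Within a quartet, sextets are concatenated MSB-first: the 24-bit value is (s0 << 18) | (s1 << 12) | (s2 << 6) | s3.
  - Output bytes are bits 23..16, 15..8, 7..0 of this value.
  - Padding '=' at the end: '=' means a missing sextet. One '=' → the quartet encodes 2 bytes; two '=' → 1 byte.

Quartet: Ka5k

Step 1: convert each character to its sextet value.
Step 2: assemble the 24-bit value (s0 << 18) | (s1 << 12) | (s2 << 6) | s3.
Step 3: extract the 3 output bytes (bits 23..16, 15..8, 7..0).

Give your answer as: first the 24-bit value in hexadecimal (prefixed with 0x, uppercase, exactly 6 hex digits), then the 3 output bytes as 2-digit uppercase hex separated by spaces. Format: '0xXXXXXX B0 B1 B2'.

Answer: 0x29AE64 29 AE 64

Derivation:
Sextets: K=10, a=26, 5=57, k=36
24-bit: (10<<18) | (26<<12) | (57<<6) | 36
      = 0x280000 | 0x01A000 | 0x000E40 | 0x000024
      = 0x29AE64
Bytes: (v>>16)&0xFF=29, (v>>8)&0xFF=AE, v&0xFF=64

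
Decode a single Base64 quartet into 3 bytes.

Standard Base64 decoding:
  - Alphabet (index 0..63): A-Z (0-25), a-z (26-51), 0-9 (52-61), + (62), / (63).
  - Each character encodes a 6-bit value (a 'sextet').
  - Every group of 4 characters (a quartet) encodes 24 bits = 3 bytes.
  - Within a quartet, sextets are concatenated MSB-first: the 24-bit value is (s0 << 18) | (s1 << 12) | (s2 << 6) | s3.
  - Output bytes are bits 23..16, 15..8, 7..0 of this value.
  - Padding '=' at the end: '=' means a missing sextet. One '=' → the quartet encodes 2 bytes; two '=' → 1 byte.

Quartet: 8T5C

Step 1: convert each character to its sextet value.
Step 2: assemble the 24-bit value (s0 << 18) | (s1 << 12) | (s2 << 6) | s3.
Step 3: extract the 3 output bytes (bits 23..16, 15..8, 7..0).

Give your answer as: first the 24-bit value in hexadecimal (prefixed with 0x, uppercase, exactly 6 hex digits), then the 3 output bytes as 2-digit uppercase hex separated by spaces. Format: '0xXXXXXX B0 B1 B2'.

Sextets: 8=60, T=19, 5=57, C=2
24-bit: (60<<18) | (19<<12) | (57<<6) | 2
      = 0xF00000 | 0x013000 | 0x000E40 | 0x000002
      = 0xF13E42
Bytes: (v>>16)&0xFF=F1, (v>>8)&0xFF=3E, v&0xFF=42

Answer: 0xF13E42 F1 3E 42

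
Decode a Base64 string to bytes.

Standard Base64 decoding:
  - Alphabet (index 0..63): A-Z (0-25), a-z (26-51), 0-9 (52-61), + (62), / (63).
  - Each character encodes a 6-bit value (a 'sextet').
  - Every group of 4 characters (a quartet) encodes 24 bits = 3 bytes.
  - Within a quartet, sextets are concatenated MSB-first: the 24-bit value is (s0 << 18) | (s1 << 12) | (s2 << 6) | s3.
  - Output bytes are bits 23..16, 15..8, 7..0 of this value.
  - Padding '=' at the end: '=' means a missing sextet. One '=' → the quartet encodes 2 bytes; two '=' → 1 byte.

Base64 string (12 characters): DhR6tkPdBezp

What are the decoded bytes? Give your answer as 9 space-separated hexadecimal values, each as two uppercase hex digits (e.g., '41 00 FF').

After char 0 ('D'=3): chars_in_quartet=1 acc=0x3 bytes_emitted=0
After char 1 ('h'=33): chars_in_quartet=2 acc=0xE1 bytes_emitted=0
After char 2 ('R'=17): chars_in_quartet=3 acc=0x3851 bytes_emitted=0
After char 3 ('6'=58): chars_in_quartet=4 acc=0xE147A -> emit 0E 14 7A, reset; bytes_emitted=3
After char 4 ('t'=45): chars_in_quartet=1 acc=0x2D bytes_emitted=3
After char 5 ('k'=36): chars_in_quartet=2 acc=0xB64 bytes_emitted=3
After char 6 ('P'=15): chars_in_quartet=3 acc=0x2D90F bytes_emitted=3
After char 7 ('d'=29): chars_in_quartet=4 acc=0xB643DD -> emit B6 43 DD, reset; bytes_emitted=6
After char 8 ('B'=1): chars_in_quartet=1 acc=0x1 bytes_emitted=6
After char 9 ('e'=30): chars_in_quartet=2 acc=0x5E bytes_emitted=6
After char 10 ('z'=51): chars_in_quartet=3 acc=0x17B3 bytes_emitted=6
After char 11 ('p'=41): chars_in_quartet=4 acc=0x5ECE9 -> emit 05 EC E9, reset; bytes_emitted=9

Answer: 0E 14 7A B6 43 DD 05 EC E9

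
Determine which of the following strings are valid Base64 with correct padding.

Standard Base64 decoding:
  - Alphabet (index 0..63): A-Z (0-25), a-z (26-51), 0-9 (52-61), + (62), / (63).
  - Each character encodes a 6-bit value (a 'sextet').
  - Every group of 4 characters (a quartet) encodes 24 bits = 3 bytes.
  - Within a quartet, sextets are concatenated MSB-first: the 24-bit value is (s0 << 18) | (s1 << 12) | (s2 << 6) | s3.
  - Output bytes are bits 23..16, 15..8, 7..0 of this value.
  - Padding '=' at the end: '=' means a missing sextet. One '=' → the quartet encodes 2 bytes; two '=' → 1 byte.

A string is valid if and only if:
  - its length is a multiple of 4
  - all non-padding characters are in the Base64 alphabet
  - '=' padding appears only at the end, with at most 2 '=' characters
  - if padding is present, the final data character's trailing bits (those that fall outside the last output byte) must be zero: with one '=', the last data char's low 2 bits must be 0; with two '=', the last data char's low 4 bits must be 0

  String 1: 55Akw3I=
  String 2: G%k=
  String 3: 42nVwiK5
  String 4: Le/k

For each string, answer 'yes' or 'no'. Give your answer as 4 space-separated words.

Answer: yes no yes yes

Derivation:
String 1: '55Akw3I=' → valid
String 2: 'G%k=' → invalid (bad char(s): ['%'])
String 3: '42nVwiK5' → valid
String 4: 'Le/k' → valid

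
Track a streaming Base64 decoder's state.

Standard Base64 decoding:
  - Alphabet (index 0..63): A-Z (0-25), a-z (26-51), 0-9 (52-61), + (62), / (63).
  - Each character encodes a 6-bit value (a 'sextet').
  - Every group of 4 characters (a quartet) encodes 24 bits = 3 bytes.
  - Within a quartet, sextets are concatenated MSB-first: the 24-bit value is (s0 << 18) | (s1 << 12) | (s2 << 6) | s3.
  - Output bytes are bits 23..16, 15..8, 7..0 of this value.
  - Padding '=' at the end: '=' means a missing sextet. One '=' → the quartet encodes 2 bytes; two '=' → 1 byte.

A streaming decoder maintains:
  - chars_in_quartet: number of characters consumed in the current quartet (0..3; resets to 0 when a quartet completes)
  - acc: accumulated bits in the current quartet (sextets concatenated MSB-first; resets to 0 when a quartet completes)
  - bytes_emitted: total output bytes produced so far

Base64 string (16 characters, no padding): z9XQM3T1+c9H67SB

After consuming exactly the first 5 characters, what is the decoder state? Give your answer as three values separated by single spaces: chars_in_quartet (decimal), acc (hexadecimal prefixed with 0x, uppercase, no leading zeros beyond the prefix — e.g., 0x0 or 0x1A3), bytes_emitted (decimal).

After char 0 ('z'=51): chars_in_quartet=1 acc=0x33 bytes_emitted=0
After char 1 ('9'=61): chars_in_quartet=2 acc=0xCFD bytes_emitted=0
After char 2 ('X'=23): chars_in_quartet=3 acc=0x33F57 bytes_emitted=0
After char 3 ('Q'=16): chars_in_quartet=4 acc=0xCFD5D0 -> emit CF D5 D0, reset; bytes_emitted=3
After char 4 ('M'=12): chars_in_quartet=1 acc=0xC bytes_emitted=3

Answer: 1 0xC 3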